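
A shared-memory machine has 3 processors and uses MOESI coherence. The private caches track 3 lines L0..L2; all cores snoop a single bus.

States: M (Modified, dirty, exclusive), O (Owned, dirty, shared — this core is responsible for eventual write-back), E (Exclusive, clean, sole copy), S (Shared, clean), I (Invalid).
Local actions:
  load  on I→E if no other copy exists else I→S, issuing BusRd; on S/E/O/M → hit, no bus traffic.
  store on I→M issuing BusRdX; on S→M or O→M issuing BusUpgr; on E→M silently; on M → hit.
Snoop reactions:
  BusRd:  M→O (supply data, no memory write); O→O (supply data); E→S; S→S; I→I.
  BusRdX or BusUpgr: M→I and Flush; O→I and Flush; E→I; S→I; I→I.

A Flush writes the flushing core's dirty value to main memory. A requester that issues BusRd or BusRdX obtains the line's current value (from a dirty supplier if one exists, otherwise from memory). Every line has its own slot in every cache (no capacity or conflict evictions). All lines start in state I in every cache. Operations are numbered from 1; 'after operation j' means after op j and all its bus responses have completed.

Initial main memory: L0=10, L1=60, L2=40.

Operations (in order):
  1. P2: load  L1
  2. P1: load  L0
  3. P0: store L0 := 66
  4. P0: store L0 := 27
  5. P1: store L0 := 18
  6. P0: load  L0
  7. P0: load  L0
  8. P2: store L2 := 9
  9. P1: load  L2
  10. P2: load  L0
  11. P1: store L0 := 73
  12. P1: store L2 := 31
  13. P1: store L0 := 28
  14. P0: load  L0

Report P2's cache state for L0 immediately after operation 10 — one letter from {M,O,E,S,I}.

state = S

1. P2: load  L1  bus=[BusRd]  L1: P0=I P1=I P2=E  mem[L1]=60
2. P1: load  L0  bus=[BusRd]  L0: P0=I P1=E P2=I  mem[L0]=10
3. P0: store L0 := 66  bus=[BusRdX]  L0: P0=M P1=I P2=I  mem[L0]=10
4. P0: store L0 := 27  bus=[-]  L0: P0=M P1=I P2=I  mem[L0]=10
5. P1: store L0 := 18  bus=[BusRdX,Flush]  L0: P0=I P1=M P2=I  mem[L0]=27
6. P0: load  L0  bus=[BusRd]  L0: P0=S P1=O P2=I  mem[L0]=27
7. P0: load  L0  bus=[-]  L0: P0=S P1=O P2=I  mem[L0]=27
8. P2: store L2 := 9  bus=[BusRdX]  L2: P0=I P1=I P2=M  mem[L2]=40
9. P1: load  L2  bus=[BusRd]  L2: P0=I P1=S P2=O  mem[L2]=40
10. P2: load  L0  bus=[BusRd]  L0: P0=S P1=O P2=S  mem[L0]=27
11. P1: store L0 := 73  bus=[BusUpgr]  L0: P0=I P1=M P2=I  mem[L0]=27
12. P1: store L2 := 31  bus=[BusUpgr,Flush]  L2: P0=I P1=M P2=I  mem[L2]=9
13. P1: store L0 := 28  bus=[-]  L0: P0=I P1=M P2=I  mem[L0]=27
14. P0: load  L0  bus=[BusRd]  L0: P0=S P1=O P2=I  mem[L0]=27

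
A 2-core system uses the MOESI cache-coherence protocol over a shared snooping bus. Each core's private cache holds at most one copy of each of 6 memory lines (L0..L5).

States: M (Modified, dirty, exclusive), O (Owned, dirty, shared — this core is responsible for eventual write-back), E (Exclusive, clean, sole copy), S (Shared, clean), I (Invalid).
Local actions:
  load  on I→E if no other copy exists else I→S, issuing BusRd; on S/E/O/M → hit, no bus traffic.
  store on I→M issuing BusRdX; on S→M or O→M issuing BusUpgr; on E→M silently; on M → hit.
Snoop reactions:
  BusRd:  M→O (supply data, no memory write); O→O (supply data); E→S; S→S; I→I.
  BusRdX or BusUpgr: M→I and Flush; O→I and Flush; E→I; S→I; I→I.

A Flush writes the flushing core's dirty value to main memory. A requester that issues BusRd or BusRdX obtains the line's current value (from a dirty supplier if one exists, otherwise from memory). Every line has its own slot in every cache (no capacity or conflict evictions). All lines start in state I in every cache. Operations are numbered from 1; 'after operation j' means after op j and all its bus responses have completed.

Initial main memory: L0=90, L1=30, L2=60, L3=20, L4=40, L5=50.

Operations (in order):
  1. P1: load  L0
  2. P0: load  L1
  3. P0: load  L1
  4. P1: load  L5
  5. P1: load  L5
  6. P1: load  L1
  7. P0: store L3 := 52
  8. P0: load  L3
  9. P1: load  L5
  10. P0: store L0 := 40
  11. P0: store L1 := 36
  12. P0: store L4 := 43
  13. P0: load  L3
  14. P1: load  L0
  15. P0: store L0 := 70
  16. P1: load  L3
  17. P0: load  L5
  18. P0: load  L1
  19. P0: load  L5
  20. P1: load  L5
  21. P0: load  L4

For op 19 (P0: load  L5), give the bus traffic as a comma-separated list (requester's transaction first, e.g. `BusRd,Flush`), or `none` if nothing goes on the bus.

bus = none

step 1: P1: load  L0  ⟶  IE  (L0)  txn=BusRd  M[L0]=90
step 2: P0: load  L1  ⟶  EI  (L1)  txn=BusRd  M[L1]=30
step 3: P0: load  L1  ⟶  EI  (L1)  txn=∅  M[L1]=30
step 4: P1: load  L5  ⟶  IE  (L5)  txn=BusRd  M[L5]=50
step 5: P1: load  L5  ⟶  IE  (L5)  txn=∅  M[L5]=50
step 6: P1: load  L1  ⟶  SS  (L1)  txn=BusRd  M[L1]=30
step 7: P0: store L3 := 52  ⟶  MI  (L3)  txn=BusRdX  M[L3]=20
step 8: P0: load  L3  ⟶  MI  (L3)  txn=∅  M[L3]=20
step 9: P1: load  L5  ⟶  IE  (L5)  txn=∅  M[L5]=50
step 10: P0: store L0 := 40  ⟶  MI  (L0)  txn=BusRdX  M[L0]=90
step 11: P0: store L1 := 36  ⟶  MI  (L1)  txn=BusUpgr  M[L1]=30
step 12: P0: store L4 := 43  ⟶  MI  (L4)  txn=BusRdX  M[L4]=40
step 13: P0: load  L3  ⟶  MI  (L3)  txn=∅  M[L3]=20
step 14: P1: load  L0  ⟶  OS  (L0)  txn=BusRd  M[L0]=90
step 15: P0: store L0 := 70  ⟶  MI  (L0)  txn=BusUpgr  M[L0]=90
step 16: P1: load  L3  ⟶  OS  (L3)  txn=BusRd  M[L3]=20
step 17: P0: load  L5  ⟶  SS  (L5)  txn=BusRd  M[L5]=50
step 18: P0: load  L1  ⟶  MI  (L1)  txn=∅  M[L1]=30
step 19: P0: load  L5  ⟶  SS  (L5)  txn=∅  M[L5]=50
step 20: P1: load  L5  ⟶  SS  (L5)  txn=∅  M[L5]=50
step 21: P0: load  L4  ⟶  MI  (L4)  txn=∅  M[L4]=40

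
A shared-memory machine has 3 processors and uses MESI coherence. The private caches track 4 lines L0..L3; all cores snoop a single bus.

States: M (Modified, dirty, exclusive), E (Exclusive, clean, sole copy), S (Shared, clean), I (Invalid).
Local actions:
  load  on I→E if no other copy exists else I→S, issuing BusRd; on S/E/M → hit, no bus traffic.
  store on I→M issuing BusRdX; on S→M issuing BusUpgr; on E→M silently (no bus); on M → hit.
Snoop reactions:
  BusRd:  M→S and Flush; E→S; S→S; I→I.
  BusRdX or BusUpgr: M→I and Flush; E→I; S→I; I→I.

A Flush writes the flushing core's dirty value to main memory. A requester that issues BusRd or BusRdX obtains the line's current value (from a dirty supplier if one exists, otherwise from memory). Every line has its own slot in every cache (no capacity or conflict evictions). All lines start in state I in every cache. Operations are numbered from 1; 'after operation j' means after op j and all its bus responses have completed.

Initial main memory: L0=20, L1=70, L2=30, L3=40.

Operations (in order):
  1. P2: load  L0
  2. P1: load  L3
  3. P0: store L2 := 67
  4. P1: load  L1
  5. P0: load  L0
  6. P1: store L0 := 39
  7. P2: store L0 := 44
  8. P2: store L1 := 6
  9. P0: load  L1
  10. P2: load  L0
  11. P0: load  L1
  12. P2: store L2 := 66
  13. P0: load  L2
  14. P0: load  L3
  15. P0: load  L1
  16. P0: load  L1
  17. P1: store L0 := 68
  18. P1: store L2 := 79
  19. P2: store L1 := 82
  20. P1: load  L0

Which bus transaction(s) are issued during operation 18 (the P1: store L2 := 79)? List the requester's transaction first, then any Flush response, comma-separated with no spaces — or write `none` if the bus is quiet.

1. P2: load  L0  bus=[BusRd]  L0: P0=I P1=I P2=E  mem[L0]=20
2. P1: load  L3  bus=[BusRd]  L3: P0=I P1=E P2=I  mem[L3]=40
3. P0: store L2 := 67  bus=[BusRdX]  L2: P0=M P1=I P2=I  mem[L2]=30
4. P1: load  L1  bus=[BusRd]  L1: P0=I P1=E P2=I  mem[L1]=70
5. P0: load  L0  bus=[BusRd]  L0: P0=S P1=I P2=S  mem[L0]=20
6. P1: store L0 := 39  bus=[BusRdX]  L0: P0=I P1=M P2=I  mem[L0]=20
7. P2: store L0 := 44  bus=[BusRdX,Flush]  L0: P0=I P1=I P2=M  mem[L0]=39
8. P2: store L1 := 6  bus=[BusRdX]  L1: P0=I P1=I P2=M  mem[L1]=70
9. P0: load  L1  bus=[BusRd,Flush]  L1: P0=S P1=I P2=S  mem[L1]=6
10. P2: load  L0  bus=[-]  L0: P0=I P1=I P2=M  mem[L0]=39
11. P0: load  L1  bus=[-]  L1: P0=S P1=I P2=S  mem[L1]=6
12. P2: store L2 := 66  bus=[BusRdX,Flush]  L2: P0=I P1=I P2=M  mem[L2]=67
13. P0: load  L2  bus=[BusRd,Flush]  L2: P0=S P1=I P2=S  mem[L2]=66
14. P0: load  L3  bus=[BusRd]  L3: P0=S P1=S P2=I  mem[L3]=40
15. P0: load  L1  bus=[-]  L1: P0=S P1=I P2=S  mem[L1]=6
16. P0: load  L1  bus=[-]  L1: P0=S P1=I P2=S  mem[L1]=6
17. P1: store L0 := 68  bus=[BusRdX,Flush]  L0: P0=I P1=M P2=I  mem[L0]=44
18. P1: store L2 := 79  bus=[BusRdX]  L2: P0=I P1=M P2=I  mem[L2]=66
19. P2: store L1 := 82  bus=[BusUpgr]  L1: P0=I P1=I P2=M  mem[L1]=6
20. P1: load  L0  bus=[-]  L0: P0=I P1=M P2=I  mem[L0]=44

bus = BusRdX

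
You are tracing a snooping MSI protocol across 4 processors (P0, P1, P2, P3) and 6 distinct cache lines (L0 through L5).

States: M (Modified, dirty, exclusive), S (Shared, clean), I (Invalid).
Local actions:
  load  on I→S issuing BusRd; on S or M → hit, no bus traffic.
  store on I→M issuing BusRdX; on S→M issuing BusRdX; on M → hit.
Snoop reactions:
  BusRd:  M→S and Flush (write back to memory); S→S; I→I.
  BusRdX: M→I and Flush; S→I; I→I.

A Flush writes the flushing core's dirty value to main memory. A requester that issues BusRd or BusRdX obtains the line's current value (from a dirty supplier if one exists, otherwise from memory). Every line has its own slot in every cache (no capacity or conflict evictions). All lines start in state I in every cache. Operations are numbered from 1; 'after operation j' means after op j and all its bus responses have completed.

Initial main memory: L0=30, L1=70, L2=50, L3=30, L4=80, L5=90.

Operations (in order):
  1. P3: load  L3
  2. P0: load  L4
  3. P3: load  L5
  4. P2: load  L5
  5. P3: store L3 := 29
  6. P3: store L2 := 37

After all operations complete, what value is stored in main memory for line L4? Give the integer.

memory[L4] = 80

step 1: P3: load  L3  ⟶  IIIS  (L3)  txn=BusRd  M[L3]=30
step 2: P0: load  L4  ⟶  SIII  (L4)  txn=BusRd  M[L4]=80
step 3: P3: load  L5  ⟶  IIIS  (L5)  txn=BusRd  M[L5]=90
step 4: P2: load  L5  ⟶  IISS  (L5)  txn=BusRd  M[L5]=90
step 5: P3: store L3 := 29  ⟶  IIIM  (L3)  txn=BusRdX  M[L3]=30
step 6: P3: store L2 := 37  ⟶  IIIM  (L2)  txn=BusRdX  M[L2]=50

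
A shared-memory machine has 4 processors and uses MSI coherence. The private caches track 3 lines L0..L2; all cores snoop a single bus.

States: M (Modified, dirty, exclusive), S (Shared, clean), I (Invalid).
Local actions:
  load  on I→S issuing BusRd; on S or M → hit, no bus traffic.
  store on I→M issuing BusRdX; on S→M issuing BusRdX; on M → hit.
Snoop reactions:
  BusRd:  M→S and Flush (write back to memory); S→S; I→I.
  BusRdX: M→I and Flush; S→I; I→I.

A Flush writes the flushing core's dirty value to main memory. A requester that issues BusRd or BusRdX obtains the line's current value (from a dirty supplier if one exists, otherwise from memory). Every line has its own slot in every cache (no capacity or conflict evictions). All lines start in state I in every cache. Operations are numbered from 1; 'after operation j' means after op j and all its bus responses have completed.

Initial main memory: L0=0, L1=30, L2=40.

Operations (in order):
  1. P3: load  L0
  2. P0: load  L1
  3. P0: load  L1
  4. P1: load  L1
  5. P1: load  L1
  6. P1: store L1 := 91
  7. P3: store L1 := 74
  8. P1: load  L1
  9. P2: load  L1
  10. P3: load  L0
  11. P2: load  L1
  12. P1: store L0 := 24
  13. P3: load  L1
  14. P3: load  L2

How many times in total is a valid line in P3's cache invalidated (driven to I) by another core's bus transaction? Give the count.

invalidations = 1

step 1: P3: load  L0  ⟶  IIIS  (L0)  txn=BusRd  M[L0]=0
step 2: P0: load  L1  ⟶  SIII  (L1)  txn=BusRd  M[L1]=30
step 3: P0: load  L1  ⟶  SIII  (L1)  txn=∅  M[L1]=30
step 4: P1: load  L1  ⟶  SSII  (L1)  txn=BusRd  M[L1]=30
step 5: P1: load  L1  ⟶  SSII  (L1)  txn=∅  M[L1]=30
step 6: P1: store L1 := 91  ⟶  IMII  (L1)  txn=BusRdX  M[L1]=30
step 7: P3: store L1 := 74  ⟶  IIIM  (L1)  txn=BusRdX+Flush  M[L1]=91
step 8: P1: load  L1  ⟶  ISIS  (L1)  txn=BusRd+Flush  M[L1]=74
step 9: P2: load  L1  ⟶  ISSS  (L1)  txn=BusRd  M[L1]=74
step 10: P3: load  L0  ⟶  IIIS  (L0)  txn=∅  M[L0]=0
step 11: P2: load  L1  ⟶  ISSS  (L1)  txn=∅  M[L1]=74
step 12: P1: store L0 := 24  ⟶  IMII  (L0)  txn=BusRdX  M[L0]=0
step 13: P3: load  L1  ⟶  ISSS  (L1)  txn=∅  M[L1]=74
step 14: P3: load  L2  ⟶  IIIS  (L2)  txn=BusRd  M[L2]=40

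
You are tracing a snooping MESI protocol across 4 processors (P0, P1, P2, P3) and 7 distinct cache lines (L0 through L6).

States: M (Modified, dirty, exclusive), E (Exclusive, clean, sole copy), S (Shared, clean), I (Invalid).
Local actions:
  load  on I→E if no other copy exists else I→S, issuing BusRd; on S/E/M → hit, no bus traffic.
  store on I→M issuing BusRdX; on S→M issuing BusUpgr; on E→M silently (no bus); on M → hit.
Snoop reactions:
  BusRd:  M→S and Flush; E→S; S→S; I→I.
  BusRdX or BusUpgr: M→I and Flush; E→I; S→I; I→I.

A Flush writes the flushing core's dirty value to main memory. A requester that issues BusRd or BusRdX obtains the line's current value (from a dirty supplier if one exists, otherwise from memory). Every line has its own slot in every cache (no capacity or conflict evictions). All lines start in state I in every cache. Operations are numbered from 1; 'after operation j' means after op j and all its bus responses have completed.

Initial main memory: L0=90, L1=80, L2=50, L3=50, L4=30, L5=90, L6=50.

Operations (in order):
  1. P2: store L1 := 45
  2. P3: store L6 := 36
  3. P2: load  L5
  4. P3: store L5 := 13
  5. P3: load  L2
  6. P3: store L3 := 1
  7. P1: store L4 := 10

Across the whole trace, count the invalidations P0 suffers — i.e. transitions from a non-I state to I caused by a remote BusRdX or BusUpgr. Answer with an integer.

invalidations = 0

[1] P2: store L1 := 45 | P0:I, P1:I, P2:M(45), P3:I | bus: BusRdX
[2] P3: store L6 := 36 | P0:I, P1:I, P2:I, P3:M(36) | bus: BusRdX
[3] P2: load  L5 | P0:I, P1:I, P2:E(90), P3:I | bus: BusRd
[4] P3: store L5 := 13 | P0:I, P1:I, P2:I, P3:M(13) | bus: BusRdX
[5] P3: load  L2 | P0:I, P1:I, P2:I, P3:E(50) | bus: BusRd
[6] P3: store L3 := 1 | P0:I, P1:I, P2:I, P3:M(1) | bus: BusRdX
[7] P1: store L4 := 10 | P0:I, P1:M(10), P2:I, P3:I | bus: BusRdX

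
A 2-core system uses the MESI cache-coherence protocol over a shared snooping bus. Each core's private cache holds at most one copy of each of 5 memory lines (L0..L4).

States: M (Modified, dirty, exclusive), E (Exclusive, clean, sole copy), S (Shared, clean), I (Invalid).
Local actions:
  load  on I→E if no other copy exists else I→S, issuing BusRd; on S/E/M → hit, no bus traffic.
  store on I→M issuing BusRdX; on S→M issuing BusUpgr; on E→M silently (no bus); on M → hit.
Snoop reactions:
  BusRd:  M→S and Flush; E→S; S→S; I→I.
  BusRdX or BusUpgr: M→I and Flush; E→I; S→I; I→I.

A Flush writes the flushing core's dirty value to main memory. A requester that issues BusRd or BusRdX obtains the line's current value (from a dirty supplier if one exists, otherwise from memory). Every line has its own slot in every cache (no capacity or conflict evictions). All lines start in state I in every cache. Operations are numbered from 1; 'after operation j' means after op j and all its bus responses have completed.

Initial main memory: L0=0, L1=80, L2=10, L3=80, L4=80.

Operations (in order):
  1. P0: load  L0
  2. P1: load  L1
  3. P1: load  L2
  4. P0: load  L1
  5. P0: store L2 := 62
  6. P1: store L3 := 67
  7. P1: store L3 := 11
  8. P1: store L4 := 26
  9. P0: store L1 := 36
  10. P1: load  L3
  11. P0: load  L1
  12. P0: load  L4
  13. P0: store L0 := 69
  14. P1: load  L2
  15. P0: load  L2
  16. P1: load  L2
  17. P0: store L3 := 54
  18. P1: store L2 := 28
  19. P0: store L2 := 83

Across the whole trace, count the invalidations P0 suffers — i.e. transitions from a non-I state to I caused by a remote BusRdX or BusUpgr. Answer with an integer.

step 1: P0: load  L0  ⟶  EI  (L0)  txn=BusRd  M[L0]=0
step 2: P1: load  L1  ⟶  IE  (L1)  txn=BusRd  M[L1]=80
step 3: P1: load  L2  ⟶  IE  (L2)  txn=BusRd  M[L2]=10
step 4: P0: load  L1  ⟶  SS  (L1)  txn=BusRd  M[L1]=80
step 5: P0: store L2 := 62  ⟶  MI  (L2)  txn=BusRdX  M[L2]=10
step 6: P1: store L3 := 67  ⟶  IM  (L3)  txn=BusRdX  M[L3]=80
step 7: P1: store L3 := 11  ⟶  IM  (L3)  txn=∅  M[L3]=80
step 8: P1: store L4 := 26  ⟶  IM  (L4)  txn=BusRdX  M[L4]=80
step 9: P0: store L1 := 36  ⟶  MI  (L1)  txn=BusUpgr  M[L1]=80
step 10: P1: load  L3  ⟶  IM  (L3)  txn=∅  M[L3]=80
step 11: P0: load  L1  ⟶  MI  (L1)  txn=∅  M[L1]=80
step 12: P0: load  L4  ⟶  SS  (L4)  txn=BusRd+Flush  M[L4]=26
step 13: P0: store L0 := 69  ⟶  MI  (L0)  txn=∅  M[L0]=0
step 14: P1: load  L2  ⟶  SS  (L2)  txn=BusRd+Flush  M[L2]=62
step 15: P0: load  L2  ⟶  SS  (L2)  txn=∅  M[L2]=62
step 16: P1: load  L2  ⟶  SS  (L2)  txn=∅  M[L2]=62
step 17: P0: store L3 := 54  ⟶  MI  (L3)  txn=BusRdX+Flush  M[L3]=11
step 18: P1: store L2 := 28  ⟶  IM  (L2)  txn=BusUpgr  M[L2]=62
step 19: P0: store L2 := 83  ⟶  MI  (L2)  txn=BusRdX+Flush  M[L2]=28

invalidations = 1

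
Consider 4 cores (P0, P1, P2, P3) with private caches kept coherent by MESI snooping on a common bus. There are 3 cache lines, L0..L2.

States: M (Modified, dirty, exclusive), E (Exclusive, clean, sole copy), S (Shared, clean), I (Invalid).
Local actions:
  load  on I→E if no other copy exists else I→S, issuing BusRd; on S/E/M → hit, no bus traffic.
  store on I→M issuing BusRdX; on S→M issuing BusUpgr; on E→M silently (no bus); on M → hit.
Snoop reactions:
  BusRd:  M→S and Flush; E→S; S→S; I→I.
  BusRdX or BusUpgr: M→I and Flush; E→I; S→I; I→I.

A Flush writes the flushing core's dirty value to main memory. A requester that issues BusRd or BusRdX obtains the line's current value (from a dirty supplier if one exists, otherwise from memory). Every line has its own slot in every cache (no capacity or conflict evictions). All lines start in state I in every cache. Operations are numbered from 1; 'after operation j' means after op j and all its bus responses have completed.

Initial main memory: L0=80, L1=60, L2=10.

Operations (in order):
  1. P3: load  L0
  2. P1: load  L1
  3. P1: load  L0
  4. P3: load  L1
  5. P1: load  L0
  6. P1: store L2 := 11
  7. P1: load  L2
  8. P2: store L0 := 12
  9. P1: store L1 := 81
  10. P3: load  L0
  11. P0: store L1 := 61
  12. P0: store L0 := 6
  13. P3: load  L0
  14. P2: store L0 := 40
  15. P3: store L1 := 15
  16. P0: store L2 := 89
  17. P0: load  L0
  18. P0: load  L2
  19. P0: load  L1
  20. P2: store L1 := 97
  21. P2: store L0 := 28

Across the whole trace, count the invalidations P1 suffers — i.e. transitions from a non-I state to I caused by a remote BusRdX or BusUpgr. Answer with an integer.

invalidations = 3

[1] P3: load  L0 | P0:I, P1:I, P2:I, P3:E(80) | bus: BusRd
[2] P1: load  L1 | P0:I, P1:E(60), P2:I, P3:I | bus: BusRd
[3] P1: load  L0 | P0:I, P1:S(80), P2:I, P3:S(80) | bus: BusRd
[4] P3: load  L1 | P0:I, P1:S(60), P2:I, P3:S(60) | bus: BusRd
[5] P1: load  L0 | P0:I, P1:S(80), P2:I, P3:S(80) | bus: none
[6] P1: store L2 := 11 | P0:I, P1:M(11), P2:I, P3:I | bus: BusRdX
[7] P1: load  L2 | P0:I, P1:M(11), P2:I, P3:I | bus: none
[8] P2: store L0 := 12 | P0:I, P1:I, P2:M(12), P3:I | bus: BusRdX
[9] P1: store L1 := 81 | P0:I, P1:M(81), P2:I, P3:I | bus: BusUpgr
[10] P3: load  L0 | P0:I, P1:I, P2:S(12), P3:S(12) | bus: BusRd,Flush
[11] P0: store L1 := 61 | P0:M(61), P1:I, P2:I, P3:I | bus: BusRdX,Flush
[12] P0: store L0 := 6 | P0:M(6), P1:I, P2:I, P3:I | bus: BusRdX
[13] P3: load  L0 | P0:S(6), P1:I, P2:I, P3:S(6) | bus: BusRd,Flush
[14] P2: store L0 := 40 | P0:I, P1:I, P2:M(40), P3:I | bus: BusRdX
[15] P3: store L1 := 15 | P0:I, P1:I, P2:I, P3:M(15) | bus: BusRdX,Flush
[16] P0: store L2 := 89 | P0:M(89), P1:I, P2:I, P3:I | bus: BusRdX,Flush
[17] P0: load  L0 | P0:S(40), P1:I, P2:S(40), P3:I | bus: BusRd,Flush
[18] P0: load  L2 | P0:M(89), P1:I, P2:I, P3:I | bus: none
[19] P0: load  L1 | P0:S(15), P1:I, P2:I, P3:S(15) | bus: BusRd,Flush
[20] P2: store L1 := 97 | P0:I, P1:I, P2:M(97), P3:I | bus: BusRdX
[21] P2: store L0 := 28 | P0:I, P1:I, P2:M(28), P3:I | bus: BusUpgr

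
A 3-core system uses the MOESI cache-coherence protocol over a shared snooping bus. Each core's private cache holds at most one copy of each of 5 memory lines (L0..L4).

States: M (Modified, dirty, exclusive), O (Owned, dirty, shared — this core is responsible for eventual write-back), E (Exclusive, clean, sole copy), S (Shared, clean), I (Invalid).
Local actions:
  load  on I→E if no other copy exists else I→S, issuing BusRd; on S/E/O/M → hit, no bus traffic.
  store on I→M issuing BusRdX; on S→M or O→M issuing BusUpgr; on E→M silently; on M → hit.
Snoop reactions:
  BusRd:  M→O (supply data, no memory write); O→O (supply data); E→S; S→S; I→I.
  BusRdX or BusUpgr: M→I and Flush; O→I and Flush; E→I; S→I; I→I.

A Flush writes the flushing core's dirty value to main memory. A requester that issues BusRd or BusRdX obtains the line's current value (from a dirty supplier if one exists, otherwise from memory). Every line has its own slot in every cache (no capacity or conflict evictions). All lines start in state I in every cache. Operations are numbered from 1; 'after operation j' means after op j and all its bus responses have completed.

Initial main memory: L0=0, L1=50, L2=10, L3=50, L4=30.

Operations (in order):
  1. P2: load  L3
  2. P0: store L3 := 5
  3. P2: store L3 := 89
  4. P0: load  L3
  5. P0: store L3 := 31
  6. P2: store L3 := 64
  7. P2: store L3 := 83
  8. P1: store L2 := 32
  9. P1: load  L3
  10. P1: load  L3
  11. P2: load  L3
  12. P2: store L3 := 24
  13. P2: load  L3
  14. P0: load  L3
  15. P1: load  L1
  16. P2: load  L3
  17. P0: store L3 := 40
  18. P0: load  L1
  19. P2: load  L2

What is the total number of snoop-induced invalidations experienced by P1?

invalidations = 1

  op1 P2: load  L3 → I/I/E on L3; bus BusRd; mem=50
  op2 P0: store L3 := 5 → M/I/I on L3; bus BusRdX; mem=50
  op3 P2: store L3 := 89 → I/I/M on L3; bus BusRdX Flush; mem=5
  op4 P0: load  L3 → S/I/O on L3; bus BusRd; mem=5
  op5 P0: store L3 := 31 → M/I/I on L3; bus BusUpgr Flush; mem=89
  op6 P2: store L3 := 64 → I/I/M on L3; bus BusRdX Flush; mem=31
  op7 P2: store L3 := 83 → I/I/M on L3; bus (none); mem=31
  op8 P1: store L2 := 32 → I/M/I on L2; bus BusRdX; mem=10
  op9 P1: load  L3 → I/S/O on L3; bus BusRd; mem=31
  op10 P1: load  L3 → I/S/O on L3; bus (none); mem=31
  op11 P2: load  L3 → I/S/O on L3; bus (none); mem=31
  op12 P2: store L3 := 24 → I/I/M on L3; bus BusUpgr; mem=31
  op13 P2: load  L3 → I/I/M on L3; bus (none); mem=31
  op14 P0: load  L3 → S/I/O on L3; bus BusRd; mem=31
  op15 P1: load  L1 → I/E/I on L1; bus BusRd; mem=50
  op16 P2: load  L3 → S/I/O on L3; bus (none); mem=31
  op17 P0: store L3 := 40 → M/I/I on L3; bus BusUpgr Flush; mem=24
  op18 P0: load  L1 → S/S/I on L1; bus BusRd; mem=50
  op19 P2: load  L2 → I/O/S on L2; bus BusRd; mem=10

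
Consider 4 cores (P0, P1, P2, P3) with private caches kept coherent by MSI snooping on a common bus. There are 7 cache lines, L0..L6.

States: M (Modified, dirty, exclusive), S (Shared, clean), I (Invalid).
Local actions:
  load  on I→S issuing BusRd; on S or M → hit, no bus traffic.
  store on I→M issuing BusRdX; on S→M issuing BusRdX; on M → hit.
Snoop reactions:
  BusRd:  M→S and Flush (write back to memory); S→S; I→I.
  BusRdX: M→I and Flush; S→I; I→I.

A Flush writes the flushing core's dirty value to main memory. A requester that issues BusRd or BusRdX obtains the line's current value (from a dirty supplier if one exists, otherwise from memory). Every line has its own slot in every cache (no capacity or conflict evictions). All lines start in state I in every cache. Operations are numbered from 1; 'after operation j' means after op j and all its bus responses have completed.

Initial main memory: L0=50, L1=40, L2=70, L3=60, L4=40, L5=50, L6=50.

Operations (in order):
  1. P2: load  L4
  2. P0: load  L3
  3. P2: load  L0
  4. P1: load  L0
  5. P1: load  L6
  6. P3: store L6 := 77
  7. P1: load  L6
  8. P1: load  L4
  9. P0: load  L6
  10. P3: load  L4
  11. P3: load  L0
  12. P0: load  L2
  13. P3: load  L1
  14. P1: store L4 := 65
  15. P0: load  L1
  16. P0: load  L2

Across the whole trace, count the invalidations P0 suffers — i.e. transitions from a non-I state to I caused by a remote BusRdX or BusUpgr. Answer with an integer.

invalidations = 0

1. P2: load  L4  bus=[BusRd]  L4: P0=I P1=I P2=S P3=I  mem[L4]=40
2. P0: load  L3  bus=[BusRd]  L3: P0=S P1=I P2=I P3=I  mem[L3]=60
3. P2: load  L0  bus=[BusRd]  L0: P0=I P1=I P2=S P3=I  mem[L0]=50
4. P1: load  L0  bus=[BusRd]  L0: P0=I P1=S P2=S P3=I  mem[L0]=50
5. P1: load  L6  bus=[BusRd]  L6: P0=I P1=S P2=I P3=I  mem[L6]=50
6. P3: store L6 := 77  bus=[BusRdX]  L6: P0=I P1=I P2=I P3=M  mem[L6]=50
7. P1: load  L6  bus=[BusRd,Flush]  L6: P0=I P1=S P2=I P3=S  mem[L6]=77
8. P1: load  L4  bus=[BusRd]  L4: P0=I P1=S P2=S P3=I  mem[L4]=40
9. P0: load  L6  bus=[BusRd]  L6: P0=S P1=S P2=I P3=S  mem[L6]=77
10. P3: load  L4  bus=[BusRd]  L4: P0=I P1=S P2=S P3=S  mem[L4]=40
11. P3: load  L0  bus=[BusRd]  L0: P0=I P1=S P2=S P3=S  mem[L0]=50
12. P0: load  L2  bus=[BusRd]  L2: P0=S P1=I P2=I P3=I  mem[L2]=70
13. P3: load  L1  bus=[BusRd]  L1: P0=I P1=I P2=I P3=S  mem[L1]=40
14. P1: store L4 := 65  bus=[BusRdX]  L4: P0=I P1=M P2=I P3=I  mem[L4]=40
15. P0: load  L1  bus=[BusRd]  L1: P0=S P1=I P2=I P3=S  mem[L1]=40
16. P0: load  L2  bus=[-]  L2: P0=S P1=I P2=I P3=I  mem[L2]=70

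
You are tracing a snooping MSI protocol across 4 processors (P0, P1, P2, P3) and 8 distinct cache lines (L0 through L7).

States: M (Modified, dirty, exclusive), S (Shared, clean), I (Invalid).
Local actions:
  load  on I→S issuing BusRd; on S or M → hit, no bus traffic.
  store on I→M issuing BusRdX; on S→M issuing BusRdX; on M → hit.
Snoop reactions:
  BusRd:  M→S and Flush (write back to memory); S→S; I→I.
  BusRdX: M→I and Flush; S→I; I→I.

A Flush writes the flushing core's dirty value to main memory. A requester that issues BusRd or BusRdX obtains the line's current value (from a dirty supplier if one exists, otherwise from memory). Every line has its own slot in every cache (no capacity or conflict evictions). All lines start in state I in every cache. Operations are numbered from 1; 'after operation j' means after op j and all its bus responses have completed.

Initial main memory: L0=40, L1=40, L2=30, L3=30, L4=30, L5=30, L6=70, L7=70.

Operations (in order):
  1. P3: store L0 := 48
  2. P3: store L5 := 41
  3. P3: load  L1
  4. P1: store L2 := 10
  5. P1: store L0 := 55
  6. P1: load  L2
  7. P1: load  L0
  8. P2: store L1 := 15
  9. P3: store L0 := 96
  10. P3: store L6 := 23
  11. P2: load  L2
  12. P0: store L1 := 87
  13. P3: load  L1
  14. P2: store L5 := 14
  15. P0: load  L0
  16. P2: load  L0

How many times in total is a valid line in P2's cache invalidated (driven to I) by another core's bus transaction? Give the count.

invalidations = 1

  op1 P3: store L0 := 48 → I/I/I/M on L0; bus BusRdX; mem=40
  op2 P3: store L5 := 41 → I/I/I/M on L5; bus BusRdX; mem=30
  op3 P3: load  L1 → I/I/I/S on L1; bus BusRd; mem=40
  op4 P1: store L2 := 10 → I/M/I/I on L2; bus BusRdX; mem=30
  op5 P1: store L0 := 55 → I/M/I/I on L0; bus BusRdX Flush; mem=48
  op6 P1: load  L2 → I/M/I/I on L2; bus (none); mem=30
  op7 P1: load  L0 → I/M/I/I on L0; bus (none); mem=48
  op8 P2: store L1 := 15 → I/I/M/I on L1; bus BusRdX; mem=40
  op9 P3: store L0 := 96 → I/I/I/M on L0; bus BusRdX Flush; mem=55
  op10 P3: store L6 := 23 → I/I/I/M on L6; bus BusRdX; mem=70
  op11 P2: load  L2 → I/S/S/I on L2; bus BusRd Flush; mem=10
  op12 P0: store L1 := 87 → M/I/I/I on L1; bus BusRdX Flush; mem=15
  op13 P3: load  L1 → S/I/I/S on L1; bus BusRd Flush; mem=87
  op14 P2: store L5 := 14 → I/I/M/I on L5; bus BusRdX Flush; mem=41
  op15 P0: load  L0 → S/I/I/S on L0; bus BusRd Flush; mem=96
  op16 P2: load  L0 → S/I/S/S on L0; bus BusRd; mem=96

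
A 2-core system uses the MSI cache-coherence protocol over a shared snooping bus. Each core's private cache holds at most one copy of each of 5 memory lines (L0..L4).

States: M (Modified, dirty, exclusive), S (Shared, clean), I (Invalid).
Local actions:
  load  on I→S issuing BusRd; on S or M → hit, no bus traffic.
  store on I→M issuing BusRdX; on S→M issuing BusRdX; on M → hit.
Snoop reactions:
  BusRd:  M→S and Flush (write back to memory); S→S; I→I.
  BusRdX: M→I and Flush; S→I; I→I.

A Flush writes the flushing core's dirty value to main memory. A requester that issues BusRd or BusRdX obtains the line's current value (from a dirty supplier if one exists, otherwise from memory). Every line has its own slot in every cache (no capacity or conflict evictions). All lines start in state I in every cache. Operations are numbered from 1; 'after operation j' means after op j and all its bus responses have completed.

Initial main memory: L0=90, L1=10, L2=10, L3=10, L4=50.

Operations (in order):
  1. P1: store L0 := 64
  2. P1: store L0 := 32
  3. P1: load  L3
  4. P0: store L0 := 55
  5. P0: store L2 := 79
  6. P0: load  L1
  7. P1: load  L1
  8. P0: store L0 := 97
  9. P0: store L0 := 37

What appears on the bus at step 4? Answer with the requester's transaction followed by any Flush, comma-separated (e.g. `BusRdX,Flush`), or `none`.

bus = BusRdX,Flush

[1] P1: store L0 := 64 | P0:I, P1:M(64) | bus: BusRdX
[2] P1: store L0 := 32 | P0:I, P1:M(32) | bus: none
[3] P1: load  L3 | P0:I, P1:S(10) | bus: BusRd
[4] P0: store L0 := 55 | P0:M(55), P1:I | bus: BusRdX,Flush
[5] P0: store L2 := 79 | P0:M(79), P1:I | bus: BusRdX
[6] P0: load  L1 | P0:S(10), P1:I | bus: BusRd
[7] P1: load  L1 | P0:S(10), P1:S(10) | bus: BusRd
[8] P0: store L0 := 97 | P0:M(97), P1:I | bus: none
[9] P0: store L0 := 37 | P0:M(37), P1:I | bus: none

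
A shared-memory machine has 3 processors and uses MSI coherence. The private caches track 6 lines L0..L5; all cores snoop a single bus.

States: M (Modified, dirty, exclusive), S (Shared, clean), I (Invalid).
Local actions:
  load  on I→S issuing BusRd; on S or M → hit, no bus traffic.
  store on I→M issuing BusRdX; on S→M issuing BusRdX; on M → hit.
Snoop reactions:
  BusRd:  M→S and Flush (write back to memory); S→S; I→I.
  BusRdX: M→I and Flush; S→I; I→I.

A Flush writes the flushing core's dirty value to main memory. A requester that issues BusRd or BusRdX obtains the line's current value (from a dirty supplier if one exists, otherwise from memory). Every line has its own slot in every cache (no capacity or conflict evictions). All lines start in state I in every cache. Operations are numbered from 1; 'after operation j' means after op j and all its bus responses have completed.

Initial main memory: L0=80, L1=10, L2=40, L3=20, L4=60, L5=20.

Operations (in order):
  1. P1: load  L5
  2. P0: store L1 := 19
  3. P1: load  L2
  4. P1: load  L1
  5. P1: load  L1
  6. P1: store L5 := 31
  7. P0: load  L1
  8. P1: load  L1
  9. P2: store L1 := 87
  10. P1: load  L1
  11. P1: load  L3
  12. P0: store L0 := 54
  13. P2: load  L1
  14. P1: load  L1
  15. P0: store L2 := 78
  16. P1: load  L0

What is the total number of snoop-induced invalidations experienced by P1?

1. P1: load  L5  bus=[BusRd]  L5: P0=I P1=S P2=I  mem[L5]=20
2. P0: store L1 := 19  bus=[BusRdX]  L1: P0=M P1=I P2=I  mem[L1]=10
3. P1: load  L2  bus=[BusRd]  L2: P0=I P1=S P2=I  mem[L2]=40
4. P1: load  L1  bus=[BusRd,Flush]  L1: P0=S P1=S P2=I  mem[L1]=19
5. P1: load  L1  bus=[-]  L1: P0=S P1=S P2=I  mem[L1]=19
6. P1: store L5 := 31  bus=[BusRdX]  L5: P0=I P1=M P2=I  mem[L5]=20
7. P0: load  L1  bus=[-]  L1: P0=S P1=S P2=I  mem[L1]=19
8. P1: load  L1  bus=[-]  L1: P0=S P1=S P2=I  mem[L1]=19
9. P2: store L1 := 87  bus=[BusRdX]  L1: P0=I P1=I P2=M  mem[L1]=19
10. P1: load  L1  bus=[BusRd,Flush]  L1: P0=I P1=S P2=S  mem[L1]=87
11. P1: load  L3  bus=[BusRd]  L3: P0=I P1=S P2=I  mem[L3]=20
12. P0: store L0 := 54  bus=[BusRdX]  L0: P0=M P1=I P2=I  mem[L0]=80
13. P2: load  L1  bus=[-]  L1: P0=I P1=S P2=S  mem[L1]=87
14. P1: load  L1  bus=[-]  L1: P0=I P1=S P2=S  mem[L1]=87
15. P0: store L2 := 78  bus=[BusRdX]  L2: P0=M P1=I P2=I  mem[L2]=40
16. P1: load  L0  bus=[BusRd,Flush]  L0: P0=S P1=S P2=I  mem[L0]=54

invalidations = 2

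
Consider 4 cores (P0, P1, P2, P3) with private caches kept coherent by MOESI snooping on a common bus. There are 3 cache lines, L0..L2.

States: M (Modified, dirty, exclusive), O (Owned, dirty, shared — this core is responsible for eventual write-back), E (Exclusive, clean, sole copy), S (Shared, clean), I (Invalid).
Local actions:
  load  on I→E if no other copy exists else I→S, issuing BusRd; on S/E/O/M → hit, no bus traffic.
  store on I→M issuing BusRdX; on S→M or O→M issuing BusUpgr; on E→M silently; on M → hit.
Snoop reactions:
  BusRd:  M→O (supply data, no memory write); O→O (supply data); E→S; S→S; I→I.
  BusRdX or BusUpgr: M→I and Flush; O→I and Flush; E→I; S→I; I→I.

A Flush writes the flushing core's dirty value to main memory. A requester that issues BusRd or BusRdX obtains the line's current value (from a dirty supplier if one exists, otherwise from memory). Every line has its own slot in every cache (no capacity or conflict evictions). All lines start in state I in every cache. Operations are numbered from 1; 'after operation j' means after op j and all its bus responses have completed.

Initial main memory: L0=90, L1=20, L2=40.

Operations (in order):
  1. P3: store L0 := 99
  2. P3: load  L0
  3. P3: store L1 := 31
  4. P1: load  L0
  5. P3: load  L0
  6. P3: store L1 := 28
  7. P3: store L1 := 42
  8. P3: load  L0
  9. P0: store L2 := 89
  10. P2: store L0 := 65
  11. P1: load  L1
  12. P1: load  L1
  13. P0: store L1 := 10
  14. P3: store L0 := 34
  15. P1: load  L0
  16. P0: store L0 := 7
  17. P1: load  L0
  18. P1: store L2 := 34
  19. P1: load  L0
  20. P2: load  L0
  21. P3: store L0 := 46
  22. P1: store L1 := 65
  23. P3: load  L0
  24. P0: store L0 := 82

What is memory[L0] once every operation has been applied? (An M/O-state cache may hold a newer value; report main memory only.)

  op1 P3: store L0 := 99 → I/I/I/M on L0; bus BusRdX; mem=90
  op2 P3: load  L0 → I/I/I/M on L0; bus (none); mem=90
  op3 P3: store L1 := 31 → I/I/I/M on L1; bus BusRdX; mem=20
  op4 P1: load  L0 → I/S/I/O on L0; bus BusRd; mem=90
  op5 P3: load  L0 → I/S/I/O on L0; bus (none); mem=90
  op6 P3: store L1 := 28 → I/I/I/M on L1; bus (none); mem=20
  op7 P3: store L1 := 42 → I/I/I/M on L1; bus (none); mem=20
  op8 P3: load  L0 → I/S/I/O on L0; bus (none); mem=90
  op9 P0: store L2 := 89 → M/I/I/I on L2; bus BusRdX; mem=40
  op10 P2: store L0 := 65 → I/I/M/I on L0; bus BusRdX Flush; mem=99
  op11 P1: load  L1 → I/S/I/O on L1; bus BusRd; mem=20
  op12 P1: load  L1 → I/S/I/O on L1; bus (none); mem=20
  op13 P0: store L1 := 10 → M/I/I/I on L1; bus BusRdX Flush; mem=42
  op14 P3: store L0 := 34 → I/I/I/M on L0; bus BusRdX Flush; mem=65
  op15 P1: load  L0 → I/S/I/O on L0; bus BusRd; mem=65
  op16 P0: store L0 := 7 → M/I/I/I on L0; bus BusRdX Flush; mem=34
  op17 P1: load  L0 → O/S/I/I on L0; bus BusRd; mem=34
  op18 P1: store L2 := 34 → I/M/I/I on L2; bus BusRdX Flush; mem=89
  op19 P1: load  L0 → O/S/I/I on L0; bus (none); mem=34
  op20 P2: load  L0 → O/S/S/I on L0; bus BusRd; mem=34
  op21 P3: store L0 := 46 → I/I/I/M on L0; bus BusRdX Flush; mem=7
  op22 P1: store L1 := 65 → I/M/I/I on L1; bus BusRdX Flush; mem=10
  op23 P3: load  L0 → I/I/I/M on L0; bus (none); mem=7
  op24 P0: store L0 := 82 → M/I/I/I on L0; bus BusRdX Flush; mem=46

memory[L0] = 46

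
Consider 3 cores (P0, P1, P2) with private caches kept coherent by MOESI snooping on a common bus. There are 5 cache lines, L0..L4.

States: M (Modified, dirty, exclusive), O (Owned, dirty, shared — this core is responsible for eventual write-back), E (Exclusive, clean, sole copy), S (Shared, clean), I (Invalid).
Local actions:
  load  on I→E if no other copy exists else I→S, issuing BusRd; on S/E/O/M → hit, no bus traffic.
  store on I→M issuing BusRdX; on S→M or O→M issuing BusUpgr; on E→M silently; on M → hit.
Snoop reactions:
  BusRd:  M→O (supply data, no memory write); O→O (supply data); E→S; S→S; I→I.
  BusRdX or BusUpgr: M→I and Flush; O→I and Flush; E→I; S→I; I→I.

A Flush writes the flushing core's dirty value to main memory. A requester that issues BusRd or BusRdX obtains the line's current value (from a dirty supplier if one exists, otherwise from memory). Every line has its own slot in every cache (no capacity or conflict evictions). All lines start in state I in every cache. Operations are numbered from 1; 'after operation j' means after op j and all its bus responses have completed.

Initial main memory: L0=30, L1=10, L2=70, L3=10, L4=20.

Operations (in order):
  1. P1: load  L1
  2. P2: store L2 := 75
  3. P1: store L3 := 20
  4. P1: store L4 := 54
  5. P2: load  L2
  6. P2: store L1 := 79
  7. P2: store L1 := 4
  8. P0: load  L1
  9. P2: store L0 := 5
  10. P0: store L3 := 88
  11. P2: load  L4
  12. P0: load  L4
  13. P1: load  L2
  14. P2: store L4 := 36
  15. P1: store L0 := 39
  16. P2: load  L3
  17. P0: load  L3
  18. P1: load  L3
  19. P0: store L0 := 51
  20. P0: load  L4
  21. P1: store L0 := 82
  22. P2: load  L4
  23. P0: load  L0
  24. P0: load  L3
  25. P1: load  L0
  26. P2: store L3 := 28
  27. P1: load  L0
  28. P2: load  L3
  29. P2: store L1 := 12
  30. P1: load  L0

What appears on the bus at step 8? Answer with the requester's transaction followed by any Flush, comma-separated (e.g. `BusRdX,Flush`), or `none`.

step 1: P1: load  L1  ⟶  IEI  (L1)  txn=BusRd  M[L1]=10
step 2: P2: store L2 := 75  ⟶  IIM  (L2)  txn=BusRdX  M[L2]=70
step 3: P1: store L3 := 20  ⟶  IMI  (L3)  txn=BusRdX  M[L3]=10
step 4: P1: store L4 := 54  ⟶  IMI  (L4)  txn=BusRdX  M[L4]=20
step 5: P2: load  L2  ⟶  IIM  (L2)  txn=∅  M[L2]=70
step 6: P2: store L1 := 79  ⟶  IIM  (L1)  txn=BusRdX  M[L1]=10
step 7: P2: store L1 := 4  ⟶  IIM  (L1)  txn=∅  M[L1]=10
step 8: P0: load  L1  ⟶  SIO  (L1)  txn=BusRd  M[L1]=10
step 9: P2: store L0 := 5  ⟶  IIM  (L0)  txn=BusRdX  M[L0]=30
step 10: P0: store L3 := 88  ⟶  MII  (L3)  txn=BusRdX+Flush  M[L3]=20
step 11: P2: load  L4  ⟶  IOS  (L4)  txn=BusRd  M[L4]=20
step 12: P0: load  L4  ⟶  SOS  (L4)  txn=BusRd  M[L4]=20
step 13: P1: load  L2  ⟶  ISO  (L2)  txn=BusRd  M[L2]=70
step 14: P2: store L4 := 36  ⟶  IIM  (L4)  txn=BusUpgr+Flush  M[L4]=54
step 15: P1: store L0 := 39  ⟶  IMI  (L0)  txn=BusRdX+Flush  M[L0]=5
step 16: P2: load  L3  ⟶  OIS  (L3)  txn=BusRd  M[L3]=20
step 17: P0: load  L3  ⟶  OIS  (L3)  txn=∅  M[L3]=20
step 18: P1: load  L3  ⟶  OSS  (L3)  txn=BusRd  M[L3]=20
step 19: P0: store L0 := 51  ⟶  MII  (L0)  txn=BusRdX+Flush  M[L0]=39
step 20: P0: load  L4  ⟶  SIO  (L4)  txn=BusRd  M[L4]=54
step 21: P1: store L0 := 82  ⟶  IMI  (L0)  txn=BusRdX+Flush  M[L0]=51
step 22: P2: load  L4  ⟶  SIO  (L4)  txn=∅  M[L4]=54
step 23: P0: load  L0  ⟶  SOI  (L0)  txn=BusRd  M[L0]=51
step 24: P0: load  L3  ⟶  OSS  (L3)  txn=∅  M[L3]=20
step 25: P1: load  L0  ⟶  SOI  (L0)  txn=∅  M[L0]=51
step 26: P2: store L3 := 28  ⟶  IIM  (L3)  txn=BusUpgr+Flush  M[L3]=88
step 27: P1: load  L0  ⟶  SOI  (L0)  txn=∅  M[L0]=51
step 28: P2: load  L3  ⟶  IIM  (L3)  txn=∅  M[L3]=88
step 29: P2: store L1 := 12  ⟶  IIM  (L1)  txn=BusUpgr  M[L1]=10
step 30: P1: load  L0  ⟶  SOI  (L0)  txn=∅  M[L0]=51

bus = BusRd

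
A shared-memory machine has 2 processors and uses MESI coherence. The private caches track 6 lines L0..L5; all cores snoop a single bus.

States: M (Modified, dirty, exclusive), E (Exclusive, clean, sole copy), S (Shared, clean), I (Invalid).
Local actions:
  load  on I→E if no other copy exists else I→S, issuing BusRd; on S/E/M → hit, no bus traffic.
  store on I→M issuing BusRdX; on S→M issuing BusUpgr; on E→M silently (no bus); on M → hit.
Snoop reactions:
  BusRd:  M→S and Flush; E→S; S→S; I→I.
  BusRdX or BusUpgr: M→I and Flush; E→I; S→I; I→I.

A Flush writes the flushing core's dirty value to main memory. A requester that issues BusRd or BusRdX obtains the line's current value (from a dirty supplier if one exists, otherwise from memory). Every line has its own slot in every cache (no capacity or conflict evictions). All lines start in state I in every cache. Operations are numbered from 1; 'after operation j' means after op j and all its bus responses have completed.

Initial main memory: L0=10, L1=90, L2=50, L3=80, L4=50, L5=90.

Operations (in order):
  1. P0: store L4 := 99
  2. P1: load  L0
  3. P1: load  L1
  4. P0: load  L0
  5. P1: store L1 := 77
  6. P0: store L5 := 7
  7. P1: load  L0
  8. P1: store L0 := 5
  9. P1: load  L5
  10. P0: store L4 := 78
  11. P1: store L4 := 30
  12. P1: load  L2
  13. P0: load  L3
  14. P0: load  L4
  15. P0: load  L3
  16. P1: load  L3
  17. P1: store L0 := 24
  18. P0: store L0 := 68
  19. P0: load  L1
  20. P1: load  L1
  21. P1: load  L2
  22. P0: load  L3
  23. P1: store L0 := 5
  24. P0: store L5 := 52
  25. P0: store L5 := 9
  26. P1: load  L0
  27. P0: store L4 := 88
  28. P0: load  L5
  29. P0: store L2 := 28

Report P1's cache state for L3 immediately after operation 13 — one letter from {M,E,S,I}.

  op1 P0: store L4 := 99 → M/I on L4; bus BusRdX; mem=50
  op2 P1: load  L0 → I/E on L0; bus BusRd; mem=10
  op3 P1: load  L1 → I/E on L1; bus BusRd; mem=90
  op4 P0: load  L0 → S/S on L0; bus BusRd; mem=10
  op5 P1: store L1 := 77 → I/M on L1; bus (none); mem=90
  op6 P0: store L5 := 7 → M/I on L5; bus BusRdX; mem=90
  op7 P1: load  L0 → S/S on L0; bus (none); mem=10
  op8 P1: store L0 := 5 → I/M on L0; bus BusUpgr; mem=10
  op9 P1: load  L5 → S/S on L5; bus BusRd Flush; mem=7
  op10 P0: store L4 := 78 → M/I on L4; bus (none); mem=50
  op11 P1: store L4 := 30 → I/M on L4; bus BusRdX Flush; mem=78
  op12 P1: load  L2 → I/E on L2; bus BusRd; mem=50
  op13 P0: load  L3 → E/I on L3; bus BusRd; mem=80
  op14 P0: load  L4 → S/S on L4; bus BusRd Flush; mem=30
  op15 P0: load  L3 → E/I on L3; bus (none); mem=80
  op16 P1: load  L3 → S/S on L3; bus BusRd; mem=80
  op17 P1: store L0 := 24 → I/M on L0; bus (none); mem=10
  op18 P0: store L0 := 68 → M/I on L0; bus BusRdX Flush; mem=24
  op19 P0: load  L1 → S/S on L1; bus BusRd Flush; mem=77
  op20 P1: load  L1 → S/S on L1; bus (none); mem=77
  op21 P1: load  L2 → I/E on L2; bus (none); mem=50
  op22 P0: load  L3 → S/S on L3; bus (none); mem=80
  op23 P1: store L0 := 5 → I/M on L0; bus BusRdX Flush; mem=68
  op24 P0: store L5 := 52 → M/I on L5; bus BusUpgr; mem=7
  op25 P0: store L5 := 9 → M/I on L5; bus (none); mem=7
  op26 P1: load  L0 → I/M on L0; bus (none); mem=68
  op27 P0: store L4 := 88 → M/I on L4; bus BusUpgr; mem=30
  op28 P0: load  L5 → M/I on L5; bus (none); mem=7
  op29 P0: store L2 := 28 → M/I on L2; bus BusRdX; mem=50

state = I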